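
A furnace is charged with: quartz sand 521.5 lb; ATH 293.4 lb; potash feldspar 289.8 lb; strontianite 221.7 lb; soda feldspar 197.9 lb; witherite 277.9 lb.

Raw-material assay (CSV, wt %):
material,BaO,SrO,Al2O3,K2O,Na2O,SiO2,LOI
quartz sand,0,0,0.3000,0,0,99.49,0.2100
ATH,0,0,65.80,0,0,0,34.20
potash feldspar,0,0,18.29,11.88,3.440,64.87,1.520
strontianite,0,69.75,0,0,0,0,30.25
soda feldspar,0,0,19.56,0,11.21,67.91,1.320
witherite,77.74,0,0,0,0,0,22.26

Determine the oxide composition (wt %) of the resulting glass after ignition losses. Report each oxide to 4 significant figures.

Glass mass = 1565 lb (batch 1802 − LOI 237.4).
Composition: BaO 13.81%, SrO 9.882%, Al2O3 18.30%, K2O 2.200%, Na2O 2.055%, SiO2 53.76%

In-progress results are displayed, rounded to four significant digits, alongside each step. Each numeric step carries full float precision in all steps; each reported result is rounded a single time; the derived quantities (glass mass, the totals, LOI, yield, the six compositions) are re-derived from the weighed amounts per 1565 lb of glass in full float precision as written in question or answer.
Oxide-by-oxide delivered mass:
  BaO: 277.9·0.7774 = 216.0 lb
  SrO: 221.7·0.6975 = 154.6 lb
  Al2O3: 521.5·0.003000 + 293.4·0.6580 + 289.8·0.1829 + 197.9·0.1956 = 286.3 lb
  K2O: 289.8·0.1188 = 34.43 lb
  Na2O: 289.8·0.03440 + 197.9·0.1121 = 32.15 lb
  SiO2: 521.5·0.9949 + 289.8·0.6487 + 197.9·0.6791 = 841.2 lb
LOI: 521.5·0.002100 + 293.4·0.3420 + 289.8·0.01520 + 221.7·0.3025 + 197.9·0.01320 + 277.9·0.2226 = 237.4 lb
Resulting glass, batch − LOI: 1802 − 237.4 = 1565 lb (equal to the oxide-mass sum)
percent by weight: oxide/glass ×100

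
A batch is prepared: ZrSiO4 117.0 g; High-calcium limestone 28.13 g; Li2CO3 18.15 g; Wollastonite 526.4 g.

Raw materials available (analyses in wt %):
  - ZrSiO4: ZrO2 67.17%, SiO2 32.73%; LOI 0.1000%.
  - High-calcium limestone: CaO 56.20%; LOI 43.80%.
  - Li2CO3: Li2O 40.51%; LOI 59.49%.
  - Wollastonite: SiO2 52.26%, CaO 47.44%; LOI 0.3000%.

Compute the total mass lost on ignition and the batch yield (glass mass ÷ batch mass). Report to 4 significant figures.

Intermediates are displayed rounded to 4 significant digits in the printout — full precision is held in every operation; a single rounding finalizes every reported value. Derived quantities, including four oxide percentages, yield, totals, ignition loss, glass mass, are computed from the batch weights for 664.9 g of glass at full precision, as quoted within the problem or the answer.
Per-material ignition loss:
  ZrSiO4: 117.0 × 0.001000 = 0.1170 g
  High-calcium limestone: 28.13 × 0.4380 = 12.32 g
  Li2CO3: 18.15 × 0.5949 = 10.80 g
  Wollastonite: 526.4 × 0.003000 = 1.579 g
Total LOI = 24.81 g
Glass = batch − LOI = 689.7 − 24.81 = 664.9 g

LOI loss = 24.81 g; glass = 664.9 g; yield = 96.40%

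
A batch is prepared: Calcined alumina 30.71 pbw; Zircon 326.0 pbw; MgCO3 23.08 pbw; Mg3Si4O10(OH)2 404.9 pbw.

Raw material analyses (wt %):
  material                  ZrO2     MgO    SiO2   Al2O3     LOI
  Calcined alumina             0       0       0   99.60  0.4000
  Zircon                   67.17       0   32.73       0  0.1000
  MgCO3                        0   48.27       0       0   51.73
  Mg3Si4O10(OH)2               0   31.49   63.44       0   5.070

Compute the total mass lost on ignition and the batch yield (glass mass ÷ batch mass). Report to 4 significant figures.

LOI loss = 32.92 pbw; glass = 751.8 pbw; yield = 95.81%

Mid-chain values are printed, rounded to four significant digits, within the worked lines. All internal work runs at full precision all the way through. Exactly one rounding is applied to every reported value. All derived quantities, which include four oxide percentages, ignition loss, the yield, glass mass, the totals, are recomputed in full float precision, as set out in either problem or answer, starting from the weights per 751.8 pbw of glass.
Each material's LOI contribution:
  Calcined alumina: 30.71 × 0.004000 = 0.1228 pbw
  Zircon: 326.0 × 0.001000 = 0.3260 pbw
  MgCO3: 23.08 × 0.5173 = 11.94 pbw
  Mg3Si4O10(OH)2: 404.9 × 0.05070 = 20.53 pbw
Total LOI = 32.92 pbw
Glass = batch − LOI = 784.7 − 32.92 = 751.8 pbw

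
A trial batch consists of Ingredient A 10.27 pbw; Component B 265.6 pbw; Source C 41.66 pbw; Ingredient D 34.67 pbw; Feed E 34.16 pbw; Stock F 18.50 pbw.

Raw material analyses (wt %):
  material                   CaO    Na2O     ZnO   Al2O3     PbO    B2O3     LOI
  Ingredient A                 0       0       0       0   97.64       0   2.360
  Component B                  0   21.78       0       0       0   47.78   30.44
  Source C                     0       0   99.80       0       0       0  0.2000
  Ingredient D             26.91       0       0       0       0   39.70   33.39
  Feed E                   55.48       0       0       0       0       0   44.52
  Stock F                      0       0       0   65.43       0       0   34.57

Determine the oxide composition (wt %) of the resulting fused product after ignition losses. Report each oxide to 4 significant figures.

In-progress results are displayed rounded to 4 significant figures in the printout; the whole derivation maintains full float precision from first step to last — a single rounding finalizes each reported figure — the derived quantities are computed in full float precision (the six compositions, the totals, glass mass, the yield, LOI) starting from the weights per 290.5 pbw of glass, precisely as stated by either problem or answer.
Oxide-by-oxide delivered mass:
  CaO: 34.67·0.2691 + 34.16·0.5548 = 28.28 pbw
  Na2O: 265.6·0.2178 = 57.85 pbw
  ZnO: 41.66·0.9980 = 41.58 pbw
  Al2O3: 18.50·0.6543 = 12.10 pbw
  PbO: 10.27·0.9764 = 10.03 pbw
  B2O3: 265.6·0.4778 + 34.67·0.3970 = 140.7 pbw
LOI: 10.27·0.02360 + 265.6·0.3044 + 41.66·0.002000 + 34.67·0.3339 + 34.16·0.4452 + 18.50·0.3457 = 114.4 pbw
Resulting glass, batch − LOI: 404.9 − 114.4 = 290.5 pbw (the oxide masses sum to this)
oxide / glass × 100 gives the wt %

Glass mass = 290.5 pbw (batch 404.9 − LOI 114.4).
Composition: CaO 9.735%, Na2O 19.91%, ZnO 14.31%, Al2O3 4.167%, PbO 3.452%, B2O3 48.42%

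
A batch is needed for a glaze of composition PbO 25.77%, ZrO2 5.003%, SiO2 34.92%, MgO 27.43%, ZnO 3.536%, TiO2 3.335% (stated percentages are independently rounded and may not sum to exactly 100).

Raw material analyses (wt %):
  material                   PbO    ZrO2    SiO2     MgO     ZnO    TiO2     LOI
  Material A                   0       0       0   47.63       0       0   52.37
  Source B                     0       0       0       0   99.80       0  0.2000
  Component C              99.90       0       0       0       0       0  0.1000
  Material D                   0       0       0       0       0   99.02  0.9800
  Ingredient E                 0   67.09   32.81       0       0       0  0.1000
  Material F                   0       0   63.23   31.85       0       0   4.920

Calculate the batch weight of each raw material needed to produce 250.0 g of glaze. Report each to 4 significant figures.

Every computation maintains full float precision in all steps; intermediates are shown rounded to 4 significant figures at each printed step; every reported value is rounded once only; all derived quantities, including yield, six oxide percentages, ignition loss, the totals, glass mass, are recomputed starting from the weights on 250.0 g of glass at full float precision, exactly as shown in the problem or answer text.
Oxide-by-oxide targets in 250.0 g glaze:
  PbO: 25.77% × 250.0 = 64.42 g
  ZrO2: 5.003% × 250.0 = 12.51 g
  SiO2: 34.92% × 250.0 = 87.30 g
  MgO: 27.43% × 250.0 = 68.58 g
  ZnO: 3.536% × 250.0 = 8.840 g
  TiO2: 3.335% × 250.0 = 8.338 g
A balance pass over the oxides, using the reported weights, at the basis given (summed amounts equal target values net of answer rounding effects):
  PbO: 64.49·0.9990 = 64.43 g (target 64.42 g)
  ZrO2: 18.64·0.6709 = 12.51 g (target 12.51 g)
  SiO2: 18.64·0.3281 + 128.4·0.6323 = 87.30 g (target 87.30 g)
  MgO: 58.12·0.4763 + 128.4·0.3185 = 68.58 g (target 68.58 g)
  ZnO: 8.858·0.9980 = 8.840 g (target 8.840 g)
  TiO2: 8.420·0.9902 = 8.337 g (target 8.338 g)
The glass-mass cross-check: batch Σ − ignition loss = 250.0 g (per-oxide target masses sum to 250.0 g; against the stated basis, 250.0 g — any gap is answer rounding).
Summing the batch: Σ batch = 286.9 g; LOI loss = Σ batch·LOI = 36.94 g; as yield: glass ÷ batch → 87.13%.

Batch per 250.0 g glaze:
  Material A: 58.12 g
  Source B: 8.858 g
  Component C: 64.49 g
  Material D: 8.420 g
  Ingredient E: 18.64 g
  Material F: 128.4 g
Total batch = 286.9 g; LOI loss = 36.94 g; yield = 87.13%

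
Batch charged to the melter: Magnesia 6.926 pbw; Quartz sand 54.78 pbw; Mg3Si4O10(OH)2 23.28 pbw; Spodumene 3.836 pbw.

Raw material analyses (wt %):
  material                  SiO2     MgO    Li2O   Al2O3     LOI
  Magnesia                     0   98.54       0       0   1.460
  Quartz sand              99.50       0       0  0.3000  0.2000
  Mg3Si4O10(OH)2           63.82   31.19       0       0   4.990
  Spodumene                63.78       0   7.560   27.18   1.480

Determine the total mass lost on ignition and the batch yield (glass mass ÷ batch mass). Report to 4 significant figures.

Working values are printed rounded off to 4 significant figures across the worked steps. All internal work maintains full float precision from start to finish. Each reported figure is rounded only once; derived quantities (the four compositions, glass mass, the yield, the totals, LOI) are computed from the weighed amounts for 87.39 pbw of glass in full float precision as quoted within the problem or the answer.
LOI of each material in turn:
  Magnesia: 6.926 × 0.01460 = 0.1011 pbw
  Quartz sand: 54.78 × 0.002000 = 0.1096 pbw
  Mg3Si4O10(OH)2: 23.28 × 0.04990 = 1.162 pbw
  Spodumene: 3.836 × 0.01480 = 0.05677 pbw
Total LOI = 1.429 pbw
Glass = batch − LOI = 88.82 − 1.429 = 87.39 pbw

LOI loss = 1.429 pbw; glass = 87.39 pbw; yield = 98.39%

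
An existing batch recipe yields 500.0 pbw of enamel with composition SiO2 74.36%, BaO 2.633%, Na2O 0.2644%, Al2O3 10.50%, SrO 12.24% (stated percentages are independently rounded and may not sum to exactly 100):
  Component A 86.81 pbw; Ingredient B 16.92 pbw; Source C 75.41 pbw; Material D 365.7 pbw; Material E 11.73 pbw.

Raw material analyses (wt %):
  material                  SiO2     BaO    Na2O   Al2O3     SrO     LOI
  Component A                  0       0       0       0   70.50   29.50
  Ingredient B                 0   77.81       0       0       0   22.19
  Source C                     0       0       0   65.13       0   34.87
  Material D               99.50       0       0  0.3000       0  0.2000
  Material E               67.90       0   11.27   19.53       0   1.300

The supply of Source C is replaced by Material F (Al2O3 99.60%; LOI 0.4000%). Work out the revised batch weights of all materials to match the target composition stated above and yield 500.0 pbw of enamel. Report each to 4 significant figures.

Intermediates are displayed, with 4-significant-digit rounding, in the printout; all internal work keeps full float precision in every operation. Every reported result sees exactly one rounding. Derived quantities are computed in exact precision (glass mass, LOI, the totals, the five compositions, yield) from the batch weights per 500.0 pbw of glass exactly as printed in the problem or answer text.
Oxide-by-oxide targets in 500.0 pbw enamel:
  SiO2: 74.36% × 500.0 = 371.8 pbw
  BaO: 2.633% × 500.0 = 13.16 pbw
  Na2O: 0.2644% × 500.0 = 1.322 pbw
  Al2O3: 10.50% × 500.0 = 52.50 pbw
  SrO: 12.24% × 500.0 = 61.20 pbw
Mass-balance tally per oxide from the weights as reported, for the quoted basis mass (delivered sums recover each target given rounding of the digits):
  SiO2: 365.7·0.9950 + 11.73·0.6790 = 371.8 pbw (target 371.8 pbw)
  BaO: 16.92·0.7781 = 13.17 pbw (target 13.16 pbw)
  Na2O: 11.73·0.1127 = 1.322 pbw (target 1.322 pbw)
  Al2O3: 49.31·0.9960 + 365.7·0.003000 + 11.73·0.1953 = 52.50 pbw (target 52.50 pbw)
  SrO: 86.81·0.7050 = 61.20 pbw (target 61.20 pbw)
Glass-mass sanity pass: batch Σ − ignition loss = 500.0 pbw (summing oxide targets gives 500.0 pbw; against the stated basis, 500.0 pbw — rounding explains the deltas).
Adding the batch up: Σ batch = 530.5 pbw; ignition loss, Σ(batch × LOI) = 30.44 pbw; yield = glass ÷ total batch = 94.26%.

Revised batch per 500.0 pbw enamel:
  Component A: 86.81 pbw
  Ingredient B: 16.92 pbw
  Material F: 49.31 pbw
  Material D: 365.7 pbw
  Material E: 11.73 pbw
Total batch = 530.5 pbw; LOI loss = 30.44 pbw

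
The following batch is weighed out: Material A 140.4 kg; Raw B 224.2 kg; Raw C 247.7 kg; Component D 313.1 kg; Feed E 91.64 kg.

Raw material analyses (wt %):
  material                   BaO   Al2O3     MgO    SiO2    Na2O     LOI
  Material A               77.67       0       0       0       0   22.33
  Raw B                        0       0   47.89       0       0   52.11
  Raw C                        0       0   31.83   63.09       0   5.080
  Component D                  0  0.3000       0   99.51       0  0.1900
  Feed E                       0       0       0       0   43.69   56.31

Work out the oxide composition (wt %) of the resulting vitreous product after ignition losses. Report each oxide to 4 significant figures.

Glass mass = 804.1 kg (batch 1017 − LOI 213.0).
Composition: BaO 13.56%, Al2O3 0.1168%, MgO 23.16%, SiO2 58.18%, Na2O 4.979%

In-progress results are shown, rounded to 4 significant digits, as written. All internal work runs at exact precision at every stage — a single rounding completes each reported number — the derived quantities (totals, the yield, LOI, glass mass, the five compositions) are re-derived from the weighed amounts at 804.1 kg of glass in full precision, as set out in problem or answer.
Mass of each oxide from the mix:
  BaO: 140.4·0.7767 = 109.0 kg
  Al2O3: 313.1·0.003000 = 0.9393 kg
  MgO: 224.2·0.4789 + 247.7·0.3183 = 186.2 kg
  SiO2: 247.7·0.6309 + 313.1·0.9951 = 467.8 kg
  Na2O: 91.64·0.4369 = 40.04 kg
LOI: 140.4·0.2233 + 224.2·0.5211 + 247.7·0.05080 + 313.1·0.001900 + 91.64·0.5631 = 213.0 kg
Net of LOI, the glass mass = 1017 − 213.0 = 804.1 kg (matching Σ of the oxides)
wt % = 100 × oxide mass / glass mass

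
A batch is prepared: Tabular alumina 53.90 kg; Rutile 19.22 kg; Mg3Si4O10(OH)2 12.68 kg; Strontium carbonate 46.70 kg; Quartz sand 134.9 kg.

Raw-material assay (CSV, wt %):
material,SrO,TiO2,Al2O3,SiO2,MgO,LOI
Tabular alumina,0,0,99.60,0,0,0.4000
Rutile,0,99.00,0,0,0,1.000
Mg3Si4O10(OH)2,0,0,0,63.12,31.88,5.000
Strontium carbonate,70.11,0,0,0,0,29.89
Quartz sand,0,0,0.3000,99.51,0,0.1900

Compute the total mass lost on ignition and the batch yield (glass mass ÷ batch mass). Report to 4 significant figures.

LOI loss = 15.26 kg; glass = 252.1 kg; yield = 94.29%

In-progress results are printed (rounded to 4 significant digits) across the worked steps. Every computation runs at full precision from first step to last. A single rounding finalizes each reported value — all derived quantities are re-derived in full precision (totals, the yield, ignition loss, net glass mass, the five compositions) from the batch weights per 252.1 kg of glass as quoted within question or answer.
Ignition loss by material:
  Tabular alumina: 53.90 × 0.004000 = 0.2156 kg
  Rutile: 19.22 × 0.01000 = 0.1922 kg
  Mg3Si4O10(OH)2: 12.68 × 0.05000 = 0.6340 kg
  Strontium carbonate: 46.70 × 0.2989 = 13.96 kg
  Quartz sand: 134.9 × 0.001900 = 0.2563 kg
Total LOI = 15.26 kg
Glass = batch − LOI = 267.4 − 15.26 = 252.1 kg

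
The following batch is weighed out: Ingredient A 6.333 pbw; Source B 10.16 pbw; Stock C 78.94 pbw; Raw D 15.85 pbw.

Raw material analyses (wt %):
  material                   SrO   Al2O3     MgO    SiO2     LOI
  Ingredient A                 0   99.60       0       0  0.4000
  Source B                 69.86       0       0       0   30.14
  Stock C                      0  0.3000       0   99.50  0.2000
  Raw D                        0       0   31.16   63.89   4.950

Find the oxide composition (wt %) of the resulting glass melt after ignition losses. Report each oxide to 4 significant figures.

Glass mass = 107.3 pbw (batch 111.3 − LOI 4.030).
Composition: SrO 6.618%, Al2O3 6.102%, MgO 4.605%, SiO2 82.68%

In-progress results are printed with 4-significant-digit rounding on the page — all internal work carries exact precision in every operation — exactly one rounding goes into every reported value — derived quantities are re-derived at exact precision (the totals, yield, LOI, four oxide percentages, net glass mass) starting from the weights per 107.3 pbw of glass, precisely as stated by either problem or answer.
Oxide masses out of the charge:
  SrO: 10.16·0.6986 = 7.098 pbw
  Al2O3: 6.333·0.9960 + 78.94·0.003000 = 6.544 pbw
  MgO: 15.85·0.3116 = 4.939 pbw
  SiO2: 78.94·0.9950 + 15.85·0.6389 = 88.67 pbw
LOI: 6.333·0.004000 + 10.16·0.3014 + 78.94·0.002000 + 15.85·0.04950 = 4.030 pbw
The glass mass, total less LOI, = 111.3 − 4.030 = 107.3 pbw (matching Σ of the oxides)
wt % = oxide mass / glass mass × 100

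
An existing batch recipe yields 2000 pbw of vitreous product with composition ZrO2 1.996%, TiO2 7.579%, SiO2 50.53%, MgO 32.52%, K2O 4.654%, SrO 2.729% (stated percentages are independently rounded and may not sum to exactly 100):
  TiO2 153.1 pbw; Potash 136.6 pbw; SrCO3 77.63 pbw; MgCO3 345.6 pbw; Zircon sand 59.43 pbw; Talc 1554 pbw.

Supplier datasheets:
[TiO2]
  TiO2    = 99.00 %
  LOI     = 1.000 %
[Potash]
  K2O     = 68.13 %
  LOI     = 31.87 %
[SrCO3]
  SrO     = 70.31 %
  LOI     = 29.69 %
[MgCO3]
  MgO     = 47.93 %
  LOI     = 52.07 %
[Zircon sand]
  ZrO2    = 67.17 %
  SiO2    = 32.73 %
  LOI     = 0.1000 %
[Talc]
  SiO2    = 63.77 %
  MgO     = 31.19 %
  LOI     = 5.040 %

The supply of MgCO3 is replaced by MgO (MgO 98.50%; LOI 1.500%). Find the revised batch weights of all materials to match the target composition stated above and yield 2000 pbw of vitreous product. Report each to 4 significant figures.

Revised batch per 2000 pbw vitreous product:
  TiO2: 153.1 pbw
  Potash: 136.6 pbw
  SrCO3: 77.63 pbw
  MgO: 168.2 pbw
  Zircon sand: 59.43 pbw
  Talc: 1554 pbw
Total batch = 2149 pbw; LOI loss = 149.0 pbw

The intermediate values are shown, rounded to 4 significant figures, within the worked lines; the whole derivation runs at full float precision from start to finish; a single rounding yields each reported result — derived quantities, including ignition loss, net glass mass, the totals, the yield, the six compositions, are recomputed from the batch weights at 2000 pbw of glass in full precision precisely as stated by question or answer.
Target oxide masses per 2000 pbw vitreous product:
  ZrO2: 1.996% × 2000 = 39.92 pbw
  TiO2: 7.579% × 2000 = 151.6 pbw
  SiO2: 50.53% × 2000 = 1011 pbw
  MgO: 32.52% × 2000 = 650.4 pbw
  K2O: 4.654% × 2000 = 93.08 pbw
  SrO: 2.729% × 2000 = 54.58 pbw
Sums-versus-targets review using the reported weights, for the quoted basis mass (target by target, the sums agree net of answer rounding effects):
  ZrO2: 59.43·0.6717 = 39.92 pbw (target 39.92 pbw)
  TiO2: 153.1·0.9900 = 151.6 pbw (target 151.6 pbw)
  SiO2: 59.43·0.3273 + 1554·0.6377 = 1010 pbw (target 1011 pbw)
  MgO: 168.2·0.9850 + 1554·0.3119 = 650.4 pbw (target 650.4 pbw)
  K2O: 136.6·0.6813 = 93.07 pbw (target 93.08 pbw)
  SrO: 77.63·0.7031 = 54.58 pbw (target 54.58 pbw)
Auditing the glass mass value: batch total minus LOI = 2000 pbw (oxide target masses add up to 2000 pbw; basis as stated: 2000 pbw — any gap is answer rounding).
Whole-batch sum: Σ batch = 2149 pbw; loss to ignition Σ batch·LOI = 149.0 pbw; yield = glass ÷ total batch = 93.07%.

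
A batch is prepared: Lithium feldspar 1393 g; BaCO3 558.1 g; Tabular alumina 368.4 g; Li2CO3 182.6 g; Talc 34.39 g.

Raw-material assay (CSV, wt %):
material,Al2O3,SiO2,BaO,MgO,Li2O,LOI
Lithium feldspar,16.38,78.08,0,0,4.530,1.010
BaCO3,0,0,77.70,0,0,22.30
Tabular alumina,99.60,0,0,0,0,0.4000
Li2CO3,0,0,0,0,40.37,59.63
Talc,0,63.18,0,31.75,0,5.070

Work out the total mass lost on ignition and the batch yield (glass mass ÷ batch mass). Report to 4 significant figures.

LOI loss = 250.6 g; glass = 2286 g; yield = 90.12%

Mid-chain values are shown rounded to four significant digits in the printout. All arithmetic keeps full precision through every step — each reported result is rounded just once; all derived quantities are computed using the weight values for 2286 g of glass in exact precision (net glass mass, LOI, five oxide percentages, totals, yield) as quoted within the problem or the answer.
Loss on ignition, line by line:
  Lithium feldspar: 1393 × 0.01010 = 14.07 g
  BaCO3: 558.1 × 0.2230 = 124.5 g
  Tabular alumina: 368.4 × 0.004000 = 1.474 g
  Li2CO3: 182.6 × 0.5963 = 108.9 g
  Talc: 34.39 × 0.05070 = 1.744 g
Total LOI = 250.6 g
Glass = batch − LOI = 2536 − 250.6 = 2286 g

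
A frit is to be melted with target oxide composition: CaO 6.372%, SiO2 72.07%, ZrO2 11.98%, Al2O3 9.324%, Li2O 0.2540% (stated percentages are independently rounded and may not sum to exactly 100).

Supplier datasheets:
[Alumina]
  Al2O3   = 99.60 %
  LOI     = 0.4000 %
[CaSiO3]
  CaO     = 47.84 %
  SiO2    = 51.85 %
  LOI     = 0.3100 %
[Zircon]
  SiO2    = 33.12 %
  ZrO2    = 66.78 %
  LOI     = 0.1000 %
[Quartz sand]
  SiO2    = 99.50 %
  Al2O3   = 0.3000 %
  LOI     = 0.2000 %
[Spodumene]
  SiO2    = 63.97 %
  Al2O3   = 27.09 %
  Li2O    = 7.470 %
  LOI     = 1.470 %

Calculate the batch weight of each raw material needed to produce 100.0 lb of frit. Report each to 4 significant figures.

The intermediate values appear with 4-significant-digit rounding alongside each step; all arithmetic maintains full precision at each step — every reported value receives exactly one rounding. The derived quantities (yield, the five compositions, ignition loss, the totals, net glass mass) are rebuilt from the batch weights per 100.0 lb of glass at exact precision as set out in problem or answer.
The oxide mass targets at 100.0 lb frit:
  CaO: 6.372% × 100.0 = 6.372 lb
  SiO2: 72.07% × 100.0 = 72.07 lb
  ZrO2: 11.98% × 100.0 = 11.98 lb
  Al2O3: 9.324% × 100.0 = 9.324 lb
  Li2O: 0.2540% × 100.0 = 0.2540 lb
Per-oxide balance check with the batch weights as given, per the basis as stated (oxide sums agree with the targets inside rounding margins):
  CaO: 13.32·0.4784 = 6.372 lb (target 6.372 lb)
  SiO2: 13.32·0.5185 + 17.94·0.3312 + 57.33·0.9950 + 3.400·0.6397 = 72.07 lb (target 72.07 lb)
  ZrO2: 17.94·0.6678 = 11.98 lb (target 11.98 lb)
  Al2O3: 8.264·0.9960 + 57.33·0.003000 + 3.400·0.2709 = 9.324 lb (target 9.324 lb)
  Li2O: 3.400·0.07470 = 0.2540 lb (target 0.2540 lb)
Glass-mass bookkeeping: Σ batch − LOI loss = 100.0 lb (targets for the oxides total 100.0 lb; stated basis 100.0 lb — differing by rounding only).
Batch total: Σ batch = 100.3 lb; LOI removed, Σ of batch·LOI: 0.2569 lb; yield = glass ÷ total batch = 99.74%.

Batch per 100.0 lb frit:
  Alumina: 8.264 lb
  CaSiO3: 13.32 lb
  Zircon: 17.94 lb
  Quartz sand: 57.33 lb
  Spodumene: 3.400 lb
Total batch = 100.3 lb; LOI loss = 0.2569 lb; yield = 99.74%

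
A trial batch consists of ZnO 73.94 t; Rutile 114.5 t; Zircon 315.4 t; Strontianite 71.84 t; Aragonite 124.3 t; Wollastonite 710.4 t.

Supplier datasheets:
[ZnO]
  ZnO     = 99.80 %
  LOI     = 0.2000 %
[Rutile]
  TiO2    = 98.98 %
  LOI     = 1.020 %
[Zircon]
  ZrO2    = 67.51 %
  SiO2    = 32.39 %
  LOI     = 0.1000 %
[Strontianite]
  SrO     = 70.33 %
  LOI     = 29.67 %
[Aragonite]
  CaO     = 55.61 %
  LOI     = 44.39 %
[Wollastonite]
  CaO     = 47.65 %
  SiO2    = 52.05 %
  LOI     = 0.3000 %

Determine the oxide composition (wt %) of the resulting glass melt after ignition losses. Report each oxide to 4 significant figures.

All arithmetic carries full precision at all times; in-progress results are shown rounded to four significant digits when written out. A single rounding completes every reported figure; all derived quantities are re-derived from the weighed amounts for 1330 t of glass at full float precision (ignition loss, the yield, six oxide percentages, net glass mass, totals) precisely as stated by question or answer.
What the batch supplies per oxide:
  ZrO2: 315.4·0.6751 = 212.9 t
  CaO: 124.3·0.5561 + 710.4·0.4765 = 407.6 t
  SiO2: 315.4·0.3239 + 710.4·0.5205 = 471.9 t
  SrO: 71.84·0.7033 = 50.53 t
  ZnO: 73.94·0.9980 = 73.79 t
  TiO2: 114.5·0.9898 = 113.3 t
LOI: 73.94·0.002000 + 114.5·0.01020 + 315.4·0.001000 + 71.84·0.2967 + 124.3·0.4439 + 710.4·0.003000 = 80.25 t
Net of LOI, the glass mass = 1410 − 80.25 = 1330 t (= the summed oxide contributions)
wt % = 100 × oxide mass / glass mass

Glass mass = 1330 t (batch 1410 − LOI 80.25).
Composition: ZrO2 16.01%, CaO 30.65%, SiO2 35.48%, SrO 3.799%, ZnO 5.548%, TiO2 8.520%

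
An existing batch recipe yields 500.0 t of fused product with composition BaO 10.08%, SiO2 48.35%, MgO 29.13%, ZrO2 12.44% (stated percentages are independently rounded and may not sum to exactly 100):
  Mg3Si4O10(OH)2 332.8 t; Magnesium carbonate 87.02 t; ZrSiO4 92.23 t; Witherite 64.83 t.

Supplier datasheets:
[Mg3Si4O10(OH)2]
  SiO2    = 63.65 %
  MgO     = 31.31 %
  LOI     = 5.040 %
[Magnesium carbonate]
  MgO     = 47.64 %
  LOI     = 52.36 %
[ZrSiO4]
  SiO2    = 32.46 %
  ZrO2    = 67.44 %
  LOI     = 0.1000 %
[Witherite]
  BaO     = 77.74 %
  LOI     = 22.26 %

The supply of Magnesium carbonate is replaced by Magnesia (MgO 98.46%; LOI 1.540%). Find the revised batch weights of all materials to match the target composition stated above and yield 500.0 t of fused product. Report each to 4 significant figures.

The intermediate values are displayed rounded to four significant digits between the steps. The working math runs at full float precision from first step to last — a single rounding finalizes each reported number. The derived quantities, including four oxide percentages, the totals, glass mass, the yield, ignition loss, are rebuilt from the weighed amounts at 500.0 t of glass at exact precision exactly as shown in the question or the answer.
Target oxide masses per 500.0 t fused product:
  BaO: 10.08% × 500.0 = 50.40 t
  SiO2: 48.35% × 500.0 = 241.8 t
  MgO: 29.13% × 500.0 = 145.6 t
  ZrO2: 12.44% × 500.0 = 62.20 t
Verifying the oxide balance per the reported batch figures, per the basis as stated (oxide sums agree with the targets once rounding is allowed for):
  BaO: 64.83·0.7774 = 50.40 t (target 50.40 t)
  SiO2: 332.8·0.6365 + 92.23·0.3246 = 241.8 t (target 241.8 t)
  MgO: 332.8·0.3131 + 42.11·0.9846 = 145.7 t (target 145.6 t)
  ZrO2: 92.23·0.6744 = 62.20 t (target 62.20 t)
Glass-mass sanity pass: net batch after ignition = 500.0 t (oxide target masses add up to 500.0 t; the stated basis being 500.0 t — differing by rounding only).
Batch grand total — Σ batch = 532.0 t; ignition loss, Σ(batch × LOI) = 31.95 t; as yield: glass ÷ batch → 93.99%.

Revised batch per 500.0 t fused product:
  Mg3Si4O10(OH)2: 332.8 t
  Magnesia: 42.11 t
  ZrSiO4: 92.23 t
  Witherite: 64.83 t
Total batch = 532.0 t; LOI loss = 31.95 t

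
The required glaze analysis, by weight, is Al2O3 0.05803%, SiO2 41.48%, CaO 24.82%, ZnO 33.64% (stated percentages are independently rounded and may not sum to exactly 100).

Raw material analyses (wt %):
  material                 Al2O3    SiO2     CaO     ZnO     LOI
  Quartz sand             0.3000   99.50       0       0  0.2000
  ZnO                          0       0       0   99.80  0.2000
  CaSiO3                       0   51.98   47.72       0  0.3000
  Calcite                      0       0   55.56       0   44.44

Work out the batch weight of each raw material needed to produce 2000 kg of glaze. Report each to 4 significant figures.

Batch per 2000 kg glaze:
  Quartz sand: 386.9 kg
  ZnO: 674.1 kg
  CaSiO3: 855.5 kg
  Calcite: 158.7 kg
Total batch = 2075 kg; LOI loss = 75.21 kg; yield = 96.38%

Working values are shown with 4-significant-digit rounding between the steps — each numeric step keeps exact precision in all steps; every reported value carries a single rounding; the derived quantities are carried starting from the weights at 2000 kg of glass in full precision (ignition loss, the totals, the four compositions, yield, glass mass), as given in the problem or the answer.
Oxide mass targets, per 2000 kg glaze:
  Al2O3: 0.05803% × 2000 = 1.161 kg
  SiO2: 41.48% × 2000 = 829.6 kg
  CaO: 24.82% × 2000 = 496.4 kg
  ZnO: 33.64% × 2000 = 672.8 kg
Checking each oxide sum on the weights just shown, relative to the basis at hand (each sum matches its target mass given rounding of the digits):
  Al2O3: 386.9·0.003000 = 1.161 kg (target 1.161 kg)
  SiO2: 386.9·0.9950 + 855.5·0.5198 = 829.7 kg (target 829.6 kg)
  CaO: 855.5·0.4772 + 158.7·0.5556 = 496.4 kg (target 496.4 kg)
  ZnO: 674.1·0.9980 = 672.8 kg (target 672.8 kg)
Mass balance on the glass: batch Σ − ignition loss = 2000 kg (summing oxide targets gives 2000 kg; against the stated basis, 2000 kg — gaps are rounding artifacts).
Adding the batch up: Σ batch = 2075 kg; loss to ignition Σ batch·LOI = 75.21 kg; the yield ratio, glass ÷ batch: 96.38%.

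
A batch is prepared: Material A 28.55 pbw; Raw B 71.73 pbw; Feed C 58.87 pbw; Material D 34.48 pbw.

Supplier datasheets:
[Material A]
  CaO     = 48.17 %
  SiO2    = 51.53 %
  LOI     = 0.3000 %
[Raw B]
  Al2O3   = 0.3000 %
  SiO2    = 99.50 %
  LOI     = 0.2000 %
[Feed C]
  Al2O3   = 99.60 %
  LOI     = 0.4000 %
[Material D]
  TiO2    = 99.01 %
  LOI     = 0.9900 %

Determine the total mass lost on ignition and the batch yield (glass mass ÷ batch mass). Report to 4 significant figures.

Intermediates are printed, with 4-significant-figure rounding, within the worked lines. Each numeric step carries exact precision all the way through — exactly one rounding goes into every reported number — derived quantities (totals, yield, LOI, the four compositions, glass mass) are carried at full precision from the weighed amounts at 192.8 pbw of glass as given in problem or answer.
Per-material ignition loss:
  Material A: 28.55 × 0.003000 = 0.08565 pbw
  Raw B: 71.73 × 0.002000 = 0.1435 pbw
  Feed C: 58.87 × 0.004000 = 0.2355 pbw
  Material D: 34.48 × 0.009900 = 0.3414 pbw
Total LOI = 0.8059 pbw
Glass = batch − LOI = 193.6 − 0.8059 = 192.8 pbw

LOI loss = 0.8059 pbw; glass = 192.8 pbw; yield = 99.58%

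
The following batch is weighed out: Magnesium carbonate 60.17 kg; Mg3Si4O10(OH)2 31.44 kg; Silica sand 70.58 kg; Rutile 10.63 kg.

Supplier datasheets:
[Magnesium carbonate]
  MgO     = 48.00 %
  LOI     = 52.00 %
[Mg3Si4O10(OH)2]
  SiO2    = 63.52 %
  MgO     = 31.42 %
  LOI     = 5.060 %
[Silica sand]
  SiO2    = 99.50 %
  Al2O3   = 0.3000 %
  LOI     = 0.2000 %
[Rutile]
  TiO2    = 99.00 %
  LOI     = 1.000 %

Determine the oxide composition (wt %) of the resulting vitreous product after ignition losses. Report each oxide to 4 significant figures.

Glass mass = 139.7 kg (batch 172.8 − LOI 33.13).
Composition: SiO2 64.57%, MgO 27.75%, Al2O3 0.1516%, TiO2 7.533%

All arithmetic holds full precision from start to finish. Values along the way are printed, rounded to four significant figures, alongside each step; each reported number sees exactly one rounding — derived quantities are re-derived in full precision (net glass mass, totals, four oxide percentages, the yield, ignition loss) using the weight values at 139.7 kg of glass, as quoted within the question or the answer.
What the batch supplies per oxide:
  SiO2: 31.44·0.6352 + 70.58·0.9950 = 90.20 kg
  MgO: 60.17·0.4800 + 31.44·0.3142 = 38.76 kg
  Al2O3: 70.58·0.003000 = 0.2117 kg
  TiO2: 10.63·0.9900 = 10.52 kg
LOI: 60.17·0.5200 + 31.44·0.05060 + 70.58·0.002000 + 10.63·0.01000 = 33.13 kg
Net of LOI, the glass mass = 172.8 − 33.13 = 139.7 kg (equal to the oxide-mass sum)
wt %: oxide over glass, times 100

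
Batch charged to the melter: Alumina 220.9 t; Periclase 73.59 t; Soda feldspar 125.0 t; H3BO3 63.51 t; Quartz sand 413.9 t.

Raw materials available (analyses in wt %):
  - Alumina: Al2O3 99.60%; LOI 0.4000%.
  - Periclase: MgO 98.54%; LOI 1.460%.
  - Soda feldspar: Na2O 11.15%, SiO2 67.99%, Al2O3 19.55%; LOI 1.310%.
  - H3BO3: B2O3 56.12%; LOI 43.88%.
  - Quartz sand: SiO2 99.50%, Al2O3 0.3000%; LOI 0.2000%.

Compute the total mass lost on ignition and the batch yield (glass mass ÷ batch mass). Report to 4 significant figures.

Mid-chain values appear, with 4-significant-figure rounding, at each printed step; all internal work keeps exact precision in every operation — every reported number takes a single rounding; all derived quantities are computed in full float precision (totals, LOI, five oxide percentages, the yield, glass mass) from the weighed amounts at 864.6 t of glass as written in the problem or answer text.
Material-by-material LOI:
  Alumina: 220.9 × 0.004000 = 0.8836 t
  Periclase: 73.59 × 0.01460 = 1.074 t
  Soda feldspar: 125.0 × 0.01310 = 1.638 t
  H3BO3: 63.51 × 0.4388 = 27.87 t
  Quartz sand: 413.9 × 0.002000 = 0.8278 t
Total LOI = 32.29 t
Glass = batch − LOI = 896.9 − 32.29 = 864.6 t

LOI loss = 32.29 t; glass = 864.6 t; yield = 96.40%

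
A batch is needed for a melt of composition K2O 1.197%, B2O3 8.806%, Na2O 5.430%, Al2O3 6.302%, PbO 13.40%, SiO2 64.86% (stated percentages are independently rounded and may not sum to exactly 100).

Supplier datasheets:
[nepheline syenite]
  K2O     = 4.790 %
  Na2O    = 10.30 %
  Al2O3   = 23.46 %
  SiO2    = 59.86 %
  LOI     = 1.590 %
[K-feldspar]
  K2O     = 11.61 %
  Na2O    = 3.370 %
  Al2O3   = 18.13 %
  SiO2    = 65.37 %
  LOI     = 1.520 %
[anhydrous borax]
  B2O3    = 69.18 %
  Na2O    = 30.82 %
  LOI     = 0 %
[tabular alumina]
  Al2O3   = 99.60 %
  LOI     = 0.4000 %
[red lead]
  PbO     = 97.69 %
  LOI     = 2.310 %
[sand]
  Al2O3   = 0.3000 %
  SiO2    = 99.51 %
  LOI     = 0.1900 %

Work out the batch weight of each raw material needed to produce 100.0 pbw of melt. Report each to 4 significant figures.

Mid-chain values appear, with 4-significant-digit rounding, in the printout. Full precision is kept at each step; each reported result undergoes a single rounding. The derived quantities, which include the yield, six oxide percentages, net glass mass, LOI, the totals, are carried in exact precision, as quoted within either problem or answer, starting from the weights for 100.0 pbw of glass.
Per-oxide target masses for 100.0 pbw melt:
  K2O: 1.197% × 100.0 = 1.197 pbw
  B2O3: 8.806% × 100.0 = 8.806 pbw
  Na2O: 5.430% × 100.0 = 5.430 pbw
  Al2O3: 6.302% × 100.0 = 6.302 pbw
  PbO: 13.40% × 100.0 = 13.40 pbw
  SiO2: 64.86% × 100.0 = 64.86 pbw
Balance tally, oxide-wise, on the weights just shown, at the basis given (oxide sums agree with the targets exact up to rounding of places):
  K2O: 13.01·0.04790 + 4.941·0.1161 = 1.197 pbw (target 1.197 pbw)
  B2O3: 12.73·0.6918 = 8.807 pbw (target 8.806 pbw)
  Na2O: 13.01·0.1030 + 4.941·0.03370 + 12.73·0.3082 = 5.430 pbw (target 5.430 pbw)
  Al2O3: 13.01·0.2346 + 4.941·0.1813 + 2.200·0.9960 + 54.11·0.003000 = 6.301 pbw (target 6.302 pbw)
  PbO: 13.72·0.9769 = 13.40 pbw (target 13.40 pbw)
  SiO2: 13.01·0.5986 + 4.941·0.6537 + 54.11·0.9951 = 64.86 pbw (target 64.86 pbw)
Consistency of the glass mass: batch Σ − ignition loss = 100.0 pbw (the Σ of target masses is 100.0 pbw; against the stated basis, 100.0 pbw — rounding explains the deltas).
Batch total: Σ batch = 100.7 pbw; the LOI term Σ batch·LOI equals 0.7105 pbw; the yield ratio, glass ÷ batch: 99.29%.

Batch per 100.0 pbw melt:
  nepheline syenite: 13.01 pbw
  K-feldspar: 4.941 pbw
  anhydrous borax: 12.73 pbw
  tabular alumina: 2.200 pbw
  red lead: 13.72 pbw
  sand: 54.11 pbw
Total batch = 100.7 pbw; LOI loss = 0.7105 pbw; yield = 99.29%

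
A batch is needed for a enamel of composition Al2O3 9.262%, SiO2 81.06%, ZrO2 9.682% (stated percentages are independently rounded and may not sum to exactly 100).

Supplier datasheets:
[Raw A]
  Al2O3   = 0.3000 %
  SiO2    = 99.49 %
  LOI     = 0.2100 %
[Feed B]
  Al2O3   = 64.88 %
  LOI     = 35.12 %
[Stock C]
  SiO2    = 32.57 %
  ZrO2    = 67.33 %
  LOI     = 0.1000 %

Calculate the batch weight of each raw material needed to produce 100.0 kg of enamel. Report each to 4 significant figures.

Working values appear, rounded to 4 significant digits, on the page; the working math keeps full precision in all steps. Every reported figure is rounded once only; all derived quantities (glass mass, the yield, three oxide percentages, totals, LOI) are recomputed at full precision from the weighed amounts per 100.0 kg of glass as they appear in either problem or answer.
Target oxide masses per 100.0 kg enamel:
  Al2O3: 9.262% × 100.0 = 9.262 kg
  SiO2: 81.06% × 100.0 = 81.06 kg
  ZrO2: 9.682% × 100.0 = 9.682 kg
Mass-balance tally per oxide working from each reported weight, for the quoted basis mass (sums match the target masses net of answer rounding effects):
  Al2O3: 76.77·0.003000 + 13.92·0.6488 = 9.262 kg (target 9.262 kg)
  SiO2: 76.77·0.9949 + 14.38·0.3257 = 81.06 kg (target 81.06 kg)
  ZrO2: 14.38·0.6733 = 9.682 kg (target 9.682 kg)
Glass-mass sanity pass: net batch after ignition = 100.0 kg (summing oxide targets gives 100.0 kg; against the stated basis, 100.0 kg — a pure rounding effect).
Summing the batch: Σ batch = 105.1 kg; Σ batch·LOI gives LOI loss = 5.064 kg; glass ÷ batch gives a yield of 95.18%.

Batch per 100.0 kg enamel:
  Raw A: 76.77 kg
  Feed B: 13.92 kg
  Stock C: 14.38 kg
Total batch = 105.1 kg; LOI loss = 5.064 kg; yield = 95.18%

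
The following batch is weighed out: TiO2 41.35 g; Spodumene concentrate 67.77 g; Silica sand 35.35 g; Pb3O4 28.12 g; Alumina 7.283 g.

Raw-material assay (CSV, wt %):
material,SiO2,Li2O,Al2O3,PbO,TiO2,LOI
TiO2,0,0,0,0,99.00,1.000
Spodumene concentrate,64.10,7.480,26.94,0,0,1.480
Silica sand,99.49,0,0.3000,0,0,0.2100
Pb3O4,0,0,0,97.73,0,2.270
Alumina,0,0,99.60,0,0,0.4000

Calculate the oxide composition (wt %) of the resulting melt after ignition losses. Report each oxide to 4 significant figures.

Glass mass = 177.7 g (batch 179.9 − LOI 2.158).
Composition: SiO2 44.23%, Li2O 2.852%, Al2O3 14.41%, PbO 15.46%, TiO2 23.03%

Working values are printed with 4-significant-figure rounding alongside each step. The whole derivation runs at exact precision in all steps — each reported figure undergoes a single rounding. The derived quantities, which include glass mass, the totals, the yield, LOI, five oxide percentages, are carried in full precision, as given in the question or the answer, starting from the weights for 177.7 g of glass.
What the batch supplies per oxide:
  SiO2: 67.77·0.6410 + 35.35·0.9949 = 78.61 g
  Li2O: 67.77·0.07480 = 5.069 g
  Al2O3: 67.77·0.2694 + 35.35·0.003000 + 7.283·0.9960 = 25.62 g
  PbO: 28.12·0.9773 = 27.48 g
  TiO2: 41.35·0.9900 = 40.94 g
LOI: 41.35·0.01000 + 67.77·0.01480 + 35.35·0.002100 + 28.12·0.02270 + 7.283·0.004000 = 2.158 g
Net of LOI, the glass mass = 179.9 − 2.158 = 177.7 g (consistent with Σ oxide mass)
wt %: oxide over glass, times 100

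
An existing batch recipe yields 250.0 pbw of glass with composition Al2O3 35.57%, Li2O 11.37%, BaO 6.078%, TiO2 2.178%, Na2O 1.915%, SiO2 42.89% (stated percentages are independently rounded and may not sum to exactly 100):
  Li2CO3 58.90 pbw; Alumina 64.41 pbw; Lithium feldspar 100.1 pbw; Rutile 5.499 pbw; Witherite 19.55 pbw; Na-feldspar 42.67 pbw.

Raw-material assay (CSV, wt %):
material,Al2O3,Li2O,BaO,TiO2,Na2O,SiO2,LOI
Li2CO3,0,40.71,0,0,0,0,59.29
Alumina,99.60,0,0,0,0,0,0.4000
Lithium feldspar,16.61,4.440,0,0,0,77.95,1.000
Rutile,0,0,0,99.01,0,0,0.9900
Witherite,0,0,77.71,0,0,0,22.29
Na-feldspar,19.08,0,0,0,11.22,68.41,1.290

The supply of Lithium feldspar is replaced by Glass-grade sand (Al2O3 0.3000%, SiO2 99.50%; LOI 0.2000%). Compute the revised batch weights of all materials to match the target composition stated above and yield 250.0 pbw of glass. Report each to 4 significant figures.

Revised batch per 250.0 pbw glass:
  Li2CO3: 69.82 pbw
  Alumina: 80.87 pbw
  Glass-grade sand: 78.43 pbw
  Rutile: 5.499 pbw
  Witherite: 19.55 pbw
  Na-feldspar: 42.67 pbw
Total batch = 296.8 pbw; LOI loss = 46.84 pbw

Every computation carries full float precision all the way through — working values appear (rounded to 4 significant figures) between the steps — exactly one rounding lands on each reported value — the derived quantities, which include the totals, ignition loss, the yield, net glass mass, six oxide percentages, are recomputed in exact precision, as written in problem or answer, starting from the weights per 250.0 pbw of glass.
Per-oxide target masses for 250.0 pbw glass:
  Al2O3: 35.57% × 250.0 = 88.92 pbw
  Li2O: 11.37% × 250.0 = 28.42 pbw
  BaO: 6.078% × 250.0 = 15.20 pbw
  TiO2: 2.178% × 250.0 = 5.445 pbw
  Na2O: 1.915% × 250.0 = 4.788 pbw
  SiO2: 42.89% × 250.0 = 107.2 pbw
Mass-balance tally per oxide using the reported weights, at the basis given (every target is met by its sum exact up to rounding of places):
  Al2O3: 80.87·0.9960 + 78.43·0.003000 + 42.67·0.1908 = 88.92 pbw (target 88.92 pbw)
  Li2O: 69.82·0.4071 = 28.42 pbw (target 28.42 pbw)
  BaO: 19.55·0.7771 = 15.19 pbw (target 15.20 pbw)
  TiO2: 5.499·0.9901 = 5.445 pbw (target 5.445 pbw)
  Na2O: 42.67·0.1122 = 4.788 pbw (target 4.788 pbw)
  SiO2: 78.43·0.9950 + 42.67·0.6841 = 107.2 pbw (target 107.2 pbw)
Mass balance on the glass: whole batch net of LOI = 250.0 pbw (summing oxide targets gives 250.0 pbw; the stated basis being 250.0 pbw — any gap is answer rounding).
Total batch = Σ batch = 296.8 pbw; LOI removed, Σ of batch·LOI: 46.84 pbw; as yield: glass ÷ batch → 84.22%.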